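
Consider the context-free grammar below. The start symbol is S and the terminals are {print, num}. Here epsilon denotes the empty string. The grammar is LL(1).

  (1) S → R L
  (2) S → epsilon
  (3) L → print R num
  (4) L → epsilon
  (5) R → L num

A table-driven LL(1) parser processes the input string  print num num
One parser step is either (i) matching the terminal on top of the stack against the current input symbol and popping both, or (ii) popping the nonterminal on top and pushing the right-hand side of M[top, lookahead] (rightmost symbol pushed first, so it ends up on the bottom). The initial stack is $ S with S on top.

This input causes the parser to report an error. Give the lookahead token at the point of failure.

$

step 1: stack=$ S  input=print num num $  — expand S → R L
step 2: stack=$ L R  input=print num num $  — expand R → L num
step 3: stack=$ L num L  input=print num num $  — expand L → print R num
step 4: stack=$ L num num R print  input=print num num $  — match print
step 5: stack=$ L num num R  input=num num $  — expand R → L num
step 6: stack=$ L num num num L  input=num num $  — expand L → epsilon
step 7: stack=$ L num num num  input=num num $  — match num
step 8: stack=$ L num num  input=num $  — match num
step 9: stack=$ L num  input=$  — error: top is terminal num but lookahead is $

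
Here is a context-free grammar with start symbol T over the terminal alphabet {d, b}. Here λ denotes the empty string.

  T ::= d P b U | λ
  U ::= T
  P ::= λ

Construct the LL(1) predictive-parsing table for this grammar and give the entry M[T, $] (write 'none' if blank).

T ::= λ

FIRST(T) = {λ, d}
FIRST(P) = {λ}
FIRST(U) = {λ, d}  (via T)
FOLLOW(T) includes $ since T is the start symbol.
FOLLOW(T): in U::=T, the suffix after T is empty, so FOLLOW(T) ⊇ FOLLOW(U) = {$}. Thus FOLLOW(T) = {$}.
FOLLOW(U): in T::=d P b U, the suffix after U is empty, so FOLLOW(U) ⊇ FOLLOW(T) = {$}. Thus FOLLOW(U) = {$}.
For T ::= d P b U: FIRST(d P b U) = {d}, so it goes in M[T, t] for t ∈ {d}.
For T ::= λ: FIRST(λ) = {λ}, so it goes in M[T, t] for t ∈ {}; since λ ∈ FIRST, also for every t ∈ FOLLOW(T) = {$}.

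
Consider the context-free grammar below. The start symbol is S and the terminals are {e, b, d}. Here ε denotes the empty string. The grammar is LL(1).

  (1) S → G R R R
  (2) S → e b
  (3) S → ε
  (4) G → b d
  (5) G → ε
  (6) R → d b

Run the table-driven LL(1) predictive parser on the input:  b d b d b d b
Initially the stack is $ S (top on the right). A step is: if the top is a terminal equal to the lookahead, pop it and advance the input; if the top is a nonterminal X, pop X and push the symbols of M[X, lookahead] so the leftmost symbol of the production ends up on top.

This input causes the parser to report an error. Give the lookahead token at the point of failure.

step 1: stack=$ S  input=b d b d b d b $  — expand S → G R R R
step 2: stack=$ R R R G  input=b d b d b d b $  — expand G → b d
step 3: stack=$ R R R d b  input=b d b d b d b $  — match b
step 4: stack=$ R R R d  input=d b d b d b $  — match d
step 5: stack=$ R R R  input=b d b d b $  — error: M[R, b] is empty

b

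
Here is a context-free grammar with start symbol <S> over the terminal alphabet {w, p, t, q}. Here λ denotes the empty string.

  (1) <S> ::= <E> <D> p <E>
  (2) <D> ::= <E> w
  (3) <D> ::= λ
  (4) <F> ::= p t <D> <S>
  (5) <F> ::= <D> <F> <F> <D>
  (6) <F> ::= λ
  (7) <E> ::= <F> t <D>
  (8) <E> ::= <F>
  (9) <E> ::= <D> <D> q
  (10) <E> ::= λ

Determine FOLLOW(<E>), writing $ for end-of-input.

FIRST(<S>) = {p, q, t, w}  (via <E> <D> p <E>)
FIRST(<D>) = {λ, p, q, t, w}  (via <E> w)
FIRST(<F>) = {λ, p, q, t, w}  (via <D> <F> <F> <D>)
FIRST(<E>) = {λ, p, q, t, w}  (via <F> t <D>, <F>, <D> <D> q)
FOLLOW(<S>) includes $ since <S> is the start symbol.
FOLLOW(<S>): in <F>::=p t <D> <S>, the suffix after <S> is empty, so FOLLOW(<S>) ⊇ FOLLOW(<F>) = {$, p, q, t, w}. Thus FOLLOW(<S>) = {$, p, q, t, w}.
FOLLOW(<E>): in <S>::=<E> <D> p <E> (occurrence 1), <E> is followed by <D> p <E> with FIRST {p, q, t, w}; in <S>::=<E> <D> p <E> (occurrence 2), the suffix after <E> is empty, so FOLLOW(<E>) ⊇ FOLLOW(<S>) = {$, p, q, t, w}; in <D>::=<E> w, <E> is followed by w with FIRST {w}. Thus FOLLOW(<E>) = {$, p, q, t, w}.
FOLLOW(<F>): in <F>::=<D> <F> <F> <D> (occurrence 1), <F> is followed by <F> <D> with FIRST {λ, p, q, t, w}; in <F>::=<D> <F> <F> <D> (occurrence 1), the suffix after <F> is nullable (adds nothing new); in <F>::=<D> <F> <F> <D> (occurrence 2), <F> is followed by <D> with FIRST {λ, p, q, t, w}; in <F>::=<D> <F> <F> <D> (occurrence 2), the suffix after <F> is nullable (adds nothing new); in <E>::=<F> t <D>, <F> is followed by t <D> with FIRST {t}; in <E>::=<F>, the suffix after <F> is empty, so FOLLOW(<F>) ⊇ FOLLOW(<E>) = {$, p, q, t, w}. Thus FOLLOW(<F>) = {$, p, q, t, w}.
FOLLOW(<D>): in <S>::=<E> <D> p <E>, <D> is followed by p <E> with FIRST {p}; in <F>::=p t <D> <S>, <D> is followed by <S> with FIRST {p, q, t, w}; in <F>::=<D> <F> <F> <D> (occurrence 1), <D> is followed by <F> <F> <D> with FIRST {λ, p, q, t, w}; in <F>::=<D> <F> <F> <D> (occurrence 1), the suffix after <D> is nullable, so FOLLOW(<D>) ⊇ FOLLOW(<F>) = {$, p, q, t, w}; in <F>::=<D> <F> <F> <D> (occurrence 2), the suffix after <D> is empty, so FOLLOW(<D>) ⊇ FOLLOW(<F>) = {$, p, q, t, w}; in <E>::=<F> t <D>, the suffix after <D> is empty, so FOLLOW(<D>) ⊇ FOLLOW(<E>) = {$, p, q, t, w}; in <E>::=<D> <D> q (occurrence 1), <D> is followed by <D> q with FIRST {p, q, t, w}; in <E>::=<D> <D> q (occurrence 2), <D> is followed by q with FIRST {q}. Thus FOLLOW(<D>) = {$, p, q, t, w}.

{$, p, q, t, w}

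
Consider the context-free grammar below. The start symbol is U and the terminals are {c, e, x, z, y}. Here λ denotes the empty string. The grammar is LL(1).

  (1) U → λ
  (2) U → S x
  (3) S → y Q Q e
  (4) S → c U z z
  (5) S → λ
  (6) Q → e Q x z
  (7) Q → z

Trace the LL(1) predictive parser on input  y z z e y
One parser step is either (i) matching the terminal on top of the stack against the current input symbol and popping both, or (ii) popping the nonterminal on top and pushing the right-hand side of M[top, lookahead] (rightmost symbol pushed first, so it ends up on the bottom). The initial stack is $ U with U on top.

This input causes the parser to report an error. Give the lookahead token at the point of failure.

step 1: stack=$ U  input=y z z e y $  — expand U → S x
step 2: stack=$ x S  input=y z z e y $  — expand S → y Q Q e
step 3: stack=$ x e Q Q y  input=y z z e y $  — match y
step 4: stack=$ x e Q Q  input=z z e y $  — expand Q → z
step 5: stack=$ x e Q z  input=z z e y $  — match z
step 6: stack=$ x e Q  input=z e y $  — expand Q → z
step 7: stack=$ x e z  input=z e y $  — match z
step 8: stack=$ x e  input=e y $  — match e
step 9: stack=$ x  input=y $  — error: top is terminal x but lookahead is y

y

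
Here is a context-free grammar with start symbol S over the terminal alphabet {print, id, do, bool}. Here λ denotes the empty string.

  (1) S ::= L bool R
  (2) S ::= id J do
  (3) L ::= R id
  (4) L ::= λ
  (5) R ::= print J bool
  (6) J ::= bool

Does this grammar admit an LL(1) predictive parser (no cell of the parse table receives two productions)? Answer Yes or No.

FIRST(S) = {bool, id, print}
FIRST(L) = {λ, print}
FIRST(R) = {print}
FIRST(J) = {bool}
FOLLOW(S) = {$}
FOLLOW(L) = {bool}
FOLLOW(R) = {$, id}
FOLLOW(J) = {bool, do}
Each cell of M receives at most one production.

Yes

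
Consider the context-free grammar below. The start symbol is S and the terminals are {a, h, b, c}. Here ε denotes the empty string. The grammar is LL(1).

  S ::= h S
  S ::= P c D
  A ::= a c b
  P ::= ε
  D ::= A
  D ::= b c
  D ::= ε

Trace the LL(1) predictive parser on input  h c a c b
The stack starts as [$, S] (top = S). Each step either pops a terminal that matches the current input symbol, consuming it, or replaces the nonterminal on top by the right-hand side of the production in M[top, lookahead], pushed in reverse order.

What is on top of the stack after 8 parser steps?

c

     Stack    Input        Action
  1  $ S      h c a c b $  expand S ::= h S
  2  $ S h    h c a c b $  match h
  3  $ S      c a c b $    expand S ::= P c D
  4  $ D c P  c a c b $    expand P ::= ε
  5  $ D c    c a c b $    match c
  6  $ D      a c b $      expand D ::= A
  7  $ A      a c b $      expand A ::= a c b
  8  $ b c a  a c b $      match a
Stack after step 8: $ b c (top = c).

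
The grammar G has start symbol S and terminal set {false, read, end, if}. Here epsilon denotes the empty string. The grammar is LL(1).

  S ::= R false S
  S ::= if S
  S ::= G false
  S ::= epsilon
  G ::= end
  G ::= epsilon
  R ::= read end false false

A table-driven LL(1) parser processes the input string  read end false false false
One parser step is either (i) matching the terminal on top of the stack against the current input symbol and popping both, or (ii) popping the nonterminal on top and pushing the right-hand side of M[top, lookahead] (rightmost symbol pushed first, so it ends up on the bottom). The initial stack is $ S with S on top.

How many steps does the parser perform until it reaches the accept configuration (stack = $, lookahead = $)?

     Stack                           Input                         Action
  1  $ S                             read end false false false $  expand S ::= R false S
  2  $ S false R                     read end false false false $  expand R ::= read end false false
  3  $ S false false false end read  read end false false false $  match read
  4  $ S false false false end       end false false false $       match end
  5  $ S false false false           false false false $           match false
  6  $ S false false                 false false $                 match false
  7  $ S false                       false $                       match false
  8  $ S                             $                             expand S ::= epsilon
Accept reached after 8 steps.

8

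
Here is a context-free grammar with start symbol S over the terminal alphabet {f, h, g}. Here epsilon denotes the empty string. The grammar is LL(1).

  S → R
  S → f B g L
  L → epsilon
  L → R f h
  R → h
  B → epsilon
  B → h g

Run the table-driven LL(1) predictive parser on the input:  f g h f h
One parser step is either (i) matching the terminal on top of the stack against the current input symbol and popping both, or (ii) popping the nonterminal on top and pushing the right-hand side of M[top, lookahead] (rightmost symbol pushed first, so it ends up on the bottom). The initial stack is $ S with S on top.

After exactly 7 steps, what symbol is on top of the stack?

f

     Stack      Input        Action
  1  $ S        f g h f h $  expand S → f B g L
  2  $ L g B f  f g h f h $  match f
  3  $ L g B    g h f h $    expand B → epsilon
  4  $ L g      g h f h $    match g
  5  $ L        h f h $      expand L → R f h
  6  $ h f R    h f h $      expand R → h
  7  $ h f h    h f h $      match h
Stack after step 7: $ h f (top = f).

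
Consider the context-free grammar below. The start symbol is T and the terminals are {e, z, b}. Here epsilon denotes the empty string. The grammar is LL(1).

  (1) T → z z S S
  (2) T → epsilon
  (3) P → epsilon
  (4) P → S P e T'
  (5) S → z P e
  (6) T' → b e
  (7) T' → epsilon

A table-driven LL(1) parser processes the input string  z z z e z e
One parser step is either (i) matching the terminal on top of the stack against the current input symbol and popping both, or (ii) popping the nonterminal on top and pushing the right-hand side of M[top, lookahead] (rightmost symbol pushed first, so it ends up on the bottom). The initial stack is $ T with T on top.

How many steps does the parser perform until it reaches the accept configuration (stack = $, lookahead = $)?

step 1: stack=$ T  input=z z z e z e $  — expand T → z z S S
step 2: stack=$ S S z z  input=z z z e z e $  — match z
step 3: stack=$ S S z  input=z z e z e $  — match z
step 4: stack=$ S S  input=z e z e $  — expand S → z P e
step 5: stack=$ S e P z  input=z e z e $  — match z
step 6: stack=$ S e P  input=e z e $  — expand P → epsilon
step 7: stack=$ S e  input=e z e $  — match e
step 8: stack=$ S  input=z e $  — expand S → z P e
step 9: stack=$ e P z  input=z e $  — match z
step 10: stack=$ e P  input=e $  — expand P → epsilon
step 11: stack=$ e  input=e $  — match e
Accept reached after 11 steps.

11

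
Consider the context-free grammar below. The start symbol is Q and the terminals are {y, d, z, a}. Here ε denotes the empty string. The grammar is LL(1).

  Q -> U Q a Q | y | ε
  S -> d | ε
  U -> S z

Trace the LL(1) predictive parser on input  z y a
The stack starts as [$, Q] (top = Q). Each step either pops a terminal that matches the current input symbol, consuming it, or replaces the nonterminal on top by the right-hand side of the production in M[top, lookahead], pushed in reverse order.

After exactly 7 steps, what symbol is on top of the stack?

Q

step 1: stack=$ Q  input=z y a $  — expand Q -> U Q a Q
step 2: stack=$ Q a Q U  input=z y a $  — expand U -> S z
step 3: stack=$ Q a Q z S  input=z y a $  — expand S -> ε
step 4: stack=$ Q a Q z  input=z y a $  — match z
step 5: stack=$ Q a Q  input=y a $  — expand Q -> y
step 6: stack=$ Q a y  input=y a $  — match y
step 7: stack=$ Q a  input=a $  — match a
Stack after step 7: $ Q (top = Q).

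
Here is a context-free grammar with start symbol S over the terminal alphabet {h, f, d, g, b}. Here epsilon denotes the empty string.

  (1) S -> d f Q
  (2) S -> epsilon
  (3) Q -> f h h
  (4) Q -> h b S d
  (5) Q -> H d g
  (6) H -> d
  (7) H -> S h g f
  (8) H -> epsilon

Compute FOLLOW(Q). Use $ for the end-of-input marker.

FIRST(S) = {epsilon, d}
FIRST(H) = {epsilon, d, h}  (via S h g f)
FIRST(Q) = {d, f, h}  (via H d g)
FOLLOW(S) includes $ since S is the start symbol.
FOLLOW(S): in Q->h b S d, S is followed by d with FIRST {d}; in H->S h g f, S is followed by h g f with FIRST {h}. Thus FOLLOW(S) = {$, d, h}.
FOLLOW(Q): in S->d f Q, the suffix after Q is empty, so FOLLOW(Q) ⊇ FOLLOW(S) = {$, d, h}. Thus FOLLOW(Q) = {$, d, h}.
FOLLOW(H): in Q->H d g, H is followed by d g with FIRST {d}. Thus FOLLOW(H) = {d}.

{$, d, h}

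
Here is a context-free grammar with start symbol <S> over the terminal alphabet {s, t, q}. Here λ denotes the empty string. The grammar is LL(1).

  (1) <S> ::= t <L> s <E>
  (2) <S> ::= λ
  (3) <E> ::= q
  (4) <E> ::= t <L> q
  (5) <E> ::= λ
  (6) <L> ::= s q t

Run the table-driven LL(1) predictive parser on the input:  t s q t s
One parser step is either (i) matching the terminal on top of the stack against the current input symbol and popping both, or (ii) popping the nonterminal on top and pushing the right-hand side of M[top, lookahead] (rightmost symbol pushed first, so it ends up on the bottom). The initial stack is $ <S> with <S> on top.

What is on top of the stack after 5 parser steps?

t

step 1: stack=$ <S>  input=t s q t s $  — expand <S> ::= t <L> s <E>
step 2: stack=$ <E> s <L> t  input=t s q t s $  — match t
step 3: stack=$ <E> s <L>  input=s q t s $  — expand <L> ::= s q t
step 4: stack=$ <E> s t q s  input=s q t s $  — match s
step 5: stack=$ <E> s t q  input=q t s $  — match q
Stack after step 5: $ <E> s t (top = t).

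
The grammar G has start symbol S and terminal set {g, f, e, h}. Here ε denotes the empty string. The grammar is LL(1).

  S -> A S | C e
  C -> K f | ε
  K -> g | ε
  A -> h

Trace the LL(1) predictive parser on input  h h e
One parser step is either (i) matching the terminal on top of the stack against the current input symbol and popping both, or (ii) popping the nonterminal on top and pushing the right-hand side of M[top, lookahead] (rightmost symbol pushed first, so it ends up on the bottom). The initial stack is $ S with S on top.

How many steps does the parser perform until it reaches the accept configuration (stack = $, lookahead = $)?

     Stack  Input    Action
  1  $ S    h h e $  expand S -> A S
  2  $ S A  h h e $  expand A -> h
  3  $ S h  h h e $  match h
  4  $ S    h e $    expand S -> A S
  5  $ S A  h e $    expand A -> h
  6  $ S h  h e $    match h
  7  $ S    e $      expand S -> C e
  8  $ e C  e $      expand C -> ε
  9  $ e    e $      match e
Accept reached after 9 steps.

9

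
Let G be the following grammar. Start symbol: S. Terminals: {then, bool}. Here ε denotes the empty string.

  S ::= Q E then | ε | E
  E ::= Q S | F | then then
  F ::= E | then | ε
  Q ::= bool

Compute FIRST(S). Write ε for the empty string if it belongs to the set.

{ε, bool, then}

FIRST(Q) = {bool}
FIRST(S) = {ε, bool, then}  (via Q E then, E)
FIRST(E) = {ε, bool, then}  (via Q S, F)
FIRST(F) = {ε, bool, then}  (via E)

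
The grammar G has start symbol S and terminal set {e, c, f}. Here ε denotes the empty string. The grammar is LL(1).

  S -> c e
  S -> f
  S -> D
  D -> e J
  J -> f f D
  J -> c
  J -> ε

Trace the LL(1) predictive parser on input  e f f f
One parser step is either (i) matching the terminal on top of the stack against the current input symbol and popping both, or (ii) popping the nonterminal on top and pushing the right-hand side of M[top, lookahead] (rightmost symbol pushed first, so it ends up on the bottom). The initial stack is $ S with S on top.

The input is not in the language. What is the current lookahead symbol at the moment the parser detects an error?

step 1: stack=$ S  input=e f f f $  — expand S -> D
step 2: stack=$ D  input=e f f f $  — expand D -> e J
step 3: stack=$ J e  input=e f f f $  — match e
step 4: stack=$ J  input=f f f $  — expand J -> f f D
step 5: stack=$ D f f  input=f f f $  — match f
step 6: stack=$ D f  input=f f $  — match f
step 7: stack=$ D  input=f $  — error: M[D, f] is empty

f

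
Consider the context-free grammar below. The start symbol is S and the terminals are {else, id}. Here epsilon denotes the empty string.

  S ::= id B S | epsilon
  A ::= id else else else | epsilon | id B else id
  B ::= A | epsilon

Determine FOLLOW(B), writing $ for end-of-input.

FIRST(S) = {epsilon, id}
FIRST(A) = {epsilon, id}
FIRST(B) = {epsilon, id}  (via A)
FOLLOW(S) includes $ since S is the start symbol.
FOLLOW(S): in S::=id B S, the suffix after S is empty (adds nothing new). Thus FOLLOW(S) = {$}.
FOLLOW(B): in S::=id B S, B is followed by S with FIRST {epsilon, id}; in S::=id B S, the suffix after B is nullable, so FOLLOW(B) ⊇ FOLLOW(S) = {$}; in A::=id B else id, B is followed by else id with FIRST {else}. Thus FOLLOW(B) = {$, else, id}.
FOLLOW(A): in B::=A, the suffix after A is empty, so FOLLOW(A) ⊇ FOLLOW(B) = {$, else, id}. Thus FOLLOW(A) = {$, else, id}.

{$, else, id}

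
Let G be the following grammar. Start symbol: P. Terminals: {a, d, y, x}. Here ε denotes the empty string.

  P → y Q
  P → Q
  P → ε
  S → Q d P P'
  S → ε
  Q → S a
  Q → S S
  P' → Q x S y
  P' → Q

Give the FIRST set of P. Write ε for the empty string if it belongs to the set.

{ε, a, d, y}

FIRST(P): from P→y Q we get {y}; from P→Q we get {ε, a, d}; from P→ε we get {ε}. So FIRST(P) = {ε, a, d, y}.
FIRST(S): from S→Q d P P' we get {a, d}; from S→ε we get {ε}. So FIRST(S) = {ε, a, d}.
FIRST(Q): from Q→S a we get {a, d}; from Q→S S we get {ε, a, d}. So FIRST(Q) = {ε, a, d}.
FIRST(P'): from P'→Q x S y we get {a, d, x}; from P'→Q we get {ε, a, d}. So FIRST(P') = {ε, a, d, x}.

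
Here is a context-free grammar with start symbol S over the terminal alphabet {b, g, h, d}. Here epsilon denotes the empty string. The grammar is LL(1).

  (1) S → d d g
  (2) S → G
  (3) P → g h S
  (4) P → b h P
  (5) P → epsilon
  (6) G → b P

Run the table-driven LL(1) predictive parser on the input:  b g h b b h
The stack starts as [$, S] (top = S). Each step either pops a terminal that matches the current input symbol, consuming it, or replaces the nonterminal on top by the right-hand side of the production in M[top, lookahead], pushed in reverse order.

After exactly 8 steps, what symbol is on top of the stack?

step 1: stack=$ S  input=b g h b b h $  — expand S → G
step 2: stack=$ G  input=b g h b b h $  — expand G → b P
step 3: stack=$ P b  input=b g h b b h $  — match b
step 4: stack=$ P  input=g h b b h $  — expand P → g h S
step 5: stack=$ S h g  input=g h b b h $  — match g
step 6: stack=$ S h  input=h b b h $  — match h
step 7: stack=$ S  input=b b h $  — expand S → G
step 8: stack=$ G  input=b b h $  — expand G → b P
Stack after step 8: $ P b (top = b).

b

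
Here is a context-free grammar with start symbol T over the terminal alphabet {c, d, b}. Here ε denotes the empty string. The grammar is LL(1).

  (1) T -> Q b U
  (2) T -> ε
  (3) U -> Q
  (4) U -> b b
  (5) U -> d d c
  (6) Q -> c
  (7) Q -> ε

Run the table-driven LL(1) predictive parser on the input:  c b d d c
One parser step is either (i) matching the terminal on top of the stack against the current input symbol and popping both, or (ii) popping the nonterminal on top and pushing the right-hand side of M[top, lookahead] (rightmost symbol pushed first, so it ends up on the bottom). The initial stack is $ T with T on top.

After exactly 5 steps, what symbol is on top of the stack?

d

step 1: stack=$ T  input=c b d d c $  — expand T -> Q b U
step 2: stack=$ U b Q  input=c b d d c $  — expand Q -> c
step 3: stack=$ U b c  input=c b d d c $  — match c
step 4: stack=$ U b  input=b d d c $  — match b
step 5: stack=$ U  input=d d c $  — expand U -> d d c
Stack after step 5: $ c d d (top = d).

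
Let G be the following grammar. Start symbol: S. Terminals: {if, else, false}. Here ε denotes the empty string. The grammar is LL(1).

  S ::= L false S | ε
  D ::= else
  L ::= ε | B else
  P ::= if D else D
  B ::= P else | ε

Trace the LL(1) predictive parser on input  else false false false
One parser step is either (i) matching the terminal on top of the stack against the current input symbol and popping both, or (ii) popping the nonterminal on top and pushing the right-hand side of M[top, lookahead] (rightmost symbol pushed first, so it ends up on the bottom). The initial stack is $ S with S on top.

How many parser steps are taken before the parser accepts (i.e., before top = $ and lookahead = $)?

12

      Stack             Input                     Action
   1  $ S               else false false false $  expand S ::= L false S
   2  $ S false L       else false false false $  expand L ::= B else
   3  $ S false else B  else false false false $  expand B ::= ε
   4  $ S false else    else false false false $  match else
   5  $ S false         false false false $       match false
   6  $ S               false false $             expand S ::= L false S
   7  $ S false L       false false $             expand L ::= ε
   8  $ S false         false false $             match false
   9  $ S               false $                   expand S ::= L false S
  10  $ S false L       false $                   expand L ::= ε
  11  $ S false         false $                   match false
  12  $ S               $                         expand S ::= ε
Accept reached after 12 steps.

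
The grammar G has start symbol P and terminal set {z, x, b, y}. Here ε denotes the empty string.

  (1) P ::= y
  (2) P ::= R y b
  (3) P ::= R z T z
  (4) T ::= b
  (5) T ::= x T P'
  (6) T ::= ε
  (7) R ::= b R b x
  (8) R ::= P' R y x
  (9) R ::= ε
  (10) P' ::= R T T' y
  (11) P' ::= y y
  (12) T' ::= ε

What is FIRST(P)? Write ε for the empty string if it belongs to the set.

{b, x, y, z}

FIRST(T): from T::=b we get {b}; from T::=x T P' we get {x}; from T::=ε we get {ε}. So FIRST(T) = {ε, b, x}.
FIRST(T'): from T'::=ε we get {ε}. So FIRST(T') = {ε}.
FIRST(P): from P::=y we get {y}; from P::=R y b we get {b, x, y}; from P::=R z T z we get {b, x, y, z}. So FIRST(P) = {b, x, y, z}.
FIRST(R): from R::=b R b x we get {b}; from R::=P' R y x we get {b, x, y}; from R::=ε we get {ε}. So FIRST(R) = {ε, b, x, y}.
FIRST(P'): from P'::=R T T' y we get {b, x, y}; from P'::=y y we get {y}. So FIRST(P') = {b, x, y}.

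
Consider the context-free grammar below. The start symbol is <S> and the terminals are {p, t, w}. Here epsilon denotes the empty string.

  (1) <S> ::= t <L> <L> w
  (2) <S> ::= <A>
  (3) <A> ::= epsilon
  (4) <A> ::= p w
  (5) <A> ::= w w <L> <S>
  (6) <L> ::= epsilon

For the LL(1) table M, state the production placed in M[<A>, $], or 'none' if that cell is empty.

<A> ::= epsilon

FIRST(<A>) = {epsilon, p, w}
FIRST(<L>) = {epsilon}
FIRST(<S>) = {epsilon, p, t, w}  (via <A>)
FOLLOW(<S>) includes $ since <S> is the start symbol.
FOLLOW(<S>): in <A>::=w w <L> <S>, the suffix after <S> is empty, so FOLLOW(<S>) ⊇ FOLLOW(<A>) = {$}. Thus FOLLOW(<S>) = {$}.
FOLLOW(<A>): in <S>::=<A>, the suffix after <A> is empty, so FOLLOW(<A>) ⊇ FOLLOW(<S>) = {$}. Thus FOLLOW(<A>) = {$}.
For <A> ::= epsilon: FIRST(epsilon) = {epsilon}, so it goes in M[<A>, t] for t ∈ {}; since epsilon ∈ FIRST, also for every t ∈ FOLLOW(<A>) = {$}.
For <A> ::= p w: FIRST(p w) = {p}, so it goes in M[<A>, t] for t ∈ {p}.
For <A> ::= w w <L> <S>: FIRST(w w <L> <S>) = {w}, so it goes in M[<A>, t] for t ∈ {w}.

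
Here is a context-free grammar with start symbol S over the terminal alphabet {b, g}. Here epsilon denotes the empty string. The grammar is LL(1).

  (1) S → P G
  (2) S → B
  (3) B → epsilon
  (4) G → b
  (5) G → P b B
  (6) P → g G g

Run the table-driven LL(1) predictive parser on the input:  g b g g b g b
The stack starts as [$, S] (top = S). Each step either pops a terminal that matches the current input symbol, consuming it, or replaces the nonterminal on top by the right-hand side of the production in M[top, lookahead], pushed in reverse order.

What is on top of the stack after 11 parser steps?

g

step 1: stack=$ S  input=g b g g b g b $  — expand S → P G
step 2: stack=$ G P  input=g b g g b g b $  — expand P → g G g
step 3: stack=$ G g G g  input=g b g g b g b $  — match g
step 4: stack=$ G g G  input=b g g b g b $  — expand G → b
step 5: stack=$ G g b  input=b g g b g b $  — match b
step 6: stack=$ G g  input=g g b g b $  — match g
step 7: stack=$ G  input=g b g b $  — expand G → P b B
step 8: stack=$ B b P  input=g b g b $  — expand P → g G g
step 9: stack=$ B b g G g  input=g b g b $  — match g
step 10: stack=$ B b g G  input=b g b $  — expand G → b
step 11: stack=$ B b g b  input=b g b $  — match b
Stack after step 11: $ B b g (top = g).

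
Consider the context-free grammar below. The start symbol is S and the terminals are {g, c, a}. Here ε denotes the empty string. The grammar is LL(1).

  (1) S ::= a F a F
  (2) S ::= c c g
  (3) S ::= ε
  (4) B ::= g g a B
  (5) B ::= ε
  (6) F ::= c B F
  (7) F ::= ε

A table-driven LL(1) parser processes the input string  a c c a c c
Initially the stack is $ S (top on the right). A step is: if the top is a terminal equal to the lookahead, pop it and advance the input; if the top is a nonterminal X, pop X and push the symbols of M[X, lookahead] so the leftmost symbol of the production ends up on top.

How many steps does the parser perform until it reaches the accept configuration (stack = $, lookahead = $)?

      Stack        Input          Action
   1  $ S          a c c a c c $  expand S ::= a F a F
   2  $ F a F a    a c c a c c $  match a
   3  $ F a F      c c a c c $    expand F ::= c B F
   4  $ F a F B c  c c a c c $    match c
   5  $ F a F B    c a c c $      expand B ::= ε
   6  $ F a F      c a c c $      expand F ::= c B F
   7  $ F a F B c  c a c c $      match c
   8  $ F a F B    a c c $        expand B ::= ε
   9  $ F a F      a c c $        expand F ::= ε
  10  $ F a        a c c $        match a
  11  $ F          c c $          expand F ::= c B F
  12  $ F B c      c c $          match c
  13  $ F B        c $            expand B ::= ε
  14  $ F          c $            expand F ::= c B F
  15  $ F B c      c $            match c
  16  $ F B        $              expand B ::= ε
  17  $ F          $              expand F ::= ε
Accept reached after 17 steps.

17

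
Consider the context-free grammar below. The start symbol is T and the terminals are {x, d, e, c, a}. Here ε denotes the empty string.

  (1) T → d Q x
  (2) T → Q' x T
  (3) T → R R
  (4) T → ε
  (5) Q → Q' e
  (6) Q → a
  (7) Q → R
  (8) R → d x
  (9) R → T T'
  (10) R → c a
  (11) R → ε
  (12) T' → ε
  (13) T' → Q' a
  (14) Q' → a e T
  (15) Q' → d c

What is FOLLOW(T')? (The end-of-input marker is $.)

FIRST(Q') = {a, d}
FIRST(T') = {ε, a, d}  (via Q' a)
FIRST(T) = {ε, a, c, d}  (via Q' x T, R R)
FIRST(R) = {ε, a, c, d}  (via T T')
FIRST(Q) = {ε, a, c, d}  (via Q' e, R)
FOLLOW(T) includes $ since T is the start symbol.
FOLLOW(Q): in T→d Q x, Q is followed by x with FIRST {x}. Thus FOLLOW(Q) = {x}.
FOLLOW(Q'): in T→Q' x T, Q' is followed by x T with FIRST {x}; in Q→Q' e, Q' is followed by e with FIRST {e}; in T'→Q' a, Q' is followed by a with FIRST {a}. Thus FOLLOW(Q') = {a, e, x}.
FOLLOW(T): in T→Q' x T, the suffix after T is empty (adds nothing new); in R→T T', T is followed by T' with FIRST {ε, a, d}; in R→T T', the suffix after T is nullable, so FOLLOW(T) ⊇ FOLLOW(R) = {$, a, c, d, e, x}; in Q'→a e T, the suffix after T is empty, so FOLLOW(T) ⊇ FOLLOW(Q') = {a, e, x}. Thus FOLLOW(T) = {$, a, c, d, e, x}.
FOLLOW(R): in T→R R (occurrence 1), R is followed by R with FIRST {ε, a, c, d}; in T→R R (occurrence 1), the suffix after R is nullable, so FOLLOW(R) ⊇ FOLLOW(T) = {$, a, c, d, e, x}; in T→R R (occurrence 2), the suffix after R is empty, so FOLLOW(R) ⊇ FOLLOW(T) = {$, a, c, d, e, x}; in Q→R, the suffix after R is empty, so FOLLOW(R) ⊇ FOLLOW(Q) = {x}. Thus FOLLOW(R) = {$, a, c, d, e, x}.
FOLLOW(T'): in R→T T', the suffix after T' is empty, so FOLLOW(T') ⊇ FOLLOW(R) = {$, a, c, d, e, x}. Thus FOLLOW(T') = {$, a, c, d, e, x}.

{$, a, c, d, e, x}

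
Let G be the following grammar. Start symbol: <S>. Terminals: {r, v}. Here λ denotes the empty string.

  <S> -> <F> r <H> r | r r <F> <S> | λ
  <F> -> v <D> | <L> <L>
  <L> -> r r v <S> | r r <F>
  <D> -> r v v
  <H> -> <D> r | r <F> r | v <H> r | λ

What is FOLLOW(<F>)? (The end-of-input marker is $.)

{$, r, v}

FIRST(<L>): from <L>->r r v <S> we get {r}; from <L>->r r <F> we get {r}. So FIRST(<L>) = {r}.
FIRST(<D>): from <D>->r v v we get {r}. So FIRST(<D>) = {r}.
FIRST(<F>): from <F>->v <D> we get {v}; from <F>-><L> <L> we get {r}. So FIRST(<F>) = {r, v}.
FIRST(<H>): from <H>-><D> r we get {r}; from <H>->r <F> r we get {r}; from <H>->v <H> r we get {v}; from <H>->λ we get {λ}. So FIRST(<H>) = {λ, r, v}.
FIRST(<S>): from <S>-><F> r <H> r we get {r, v}; from <S>->r r <F> <S> we get {r}; from <S>->λ we get {λ}. So FIRST(<S>) = {λ, r, v}.
FOLLOW(<S>) includes $ since <S> is the start symbol.
FOLLOW(<H>): in <S>-><F> r <H> r, <H> is followed by r with FIRST {r}; in <H>->v <H> r, <H> is followed by r with FIRST {r}. Thus FOLLOW(<H>) = {r}.
FOLLOW(<S>): in <S>->r r <F> <S>, the suffix after <S> is empty (adds nothing new); in <L>->r r v <S>, the suffix after <S> is empty, so FOLLOW(<S>) ⊇ FOLLOW(<L>) = {$, r, v}. Thus FOLLOW(<S>) = {$, r, v}.
FOLLOW(<F>): in <S>-><F> r <H> r, <F> is followed by r <H> r with FIRST {r}; in <S>->r r <F> <S>, <F> is followed by <S> with FIRST {λ, r, v}; in <S>->r r <F> <S>, the suffix after <F> is nullable, so FOLLOW(<F>) ⊇ FOLLOW(<S>) = {$, r, v}; in <L>->r r <F>, the suffix after <F> is empty, so FOLLOW(<F>) ⊇ FOLLOW(<L>) = {$, r, v}; in <H>->r <F> r, <F> is followed by r with FIRST {r}. Thus FOLLOW(<F>) = {$, r, v}.
FOLLOW(<L>): in <F>-><L> <L> (occurrence 1), <L> is followed by <L> with FIRST {r}; in <F>-><L> <L> (occurrence 2), the suffix after <L> is empty, so FOLLOW(<L>) ⊇ FOLLOW(<F>) = {$, r, v}. Thus FOLLOW(<L>) = {$, r, v}.
FOLLOW(<D>): in <F>->v <D>, the suffix after <D> is empty, so FOLLOW(<D>) ⊇ FOLLOW(<F>) = {$, r, v}; in <H>-><D> r, <D> is followed by r with FIRST {r}. Thus FOLLOW(<D>) = {$, r, v}.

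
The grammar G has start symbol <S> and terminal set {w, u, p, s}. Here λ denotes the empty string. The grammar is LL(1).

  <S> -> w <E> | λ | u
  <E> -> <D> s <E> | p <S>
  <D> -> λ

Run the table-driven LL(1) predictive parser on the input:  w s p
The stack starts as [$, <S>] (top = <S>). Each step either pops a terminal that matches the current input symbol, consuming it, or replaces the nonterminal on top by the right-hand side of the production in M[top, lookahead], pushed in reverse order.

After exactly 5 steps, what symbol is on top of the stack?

step 1: stack=$ <S>  input=w s p $  — expand <S> -> w <E>
step 2: stack=$ <E> w  input=w s p $  — match w
step 3: stack=$ <E>  input=s p $  — expand <E> -> <D> s <E>
step 4: stack=$ <E> s <D>  input=s p $  — expand <D> -> λ
step 5: stack=$ <E> s  input=s p $  — match s
Stack after step 5: $ <E> (top = <E>).

<E>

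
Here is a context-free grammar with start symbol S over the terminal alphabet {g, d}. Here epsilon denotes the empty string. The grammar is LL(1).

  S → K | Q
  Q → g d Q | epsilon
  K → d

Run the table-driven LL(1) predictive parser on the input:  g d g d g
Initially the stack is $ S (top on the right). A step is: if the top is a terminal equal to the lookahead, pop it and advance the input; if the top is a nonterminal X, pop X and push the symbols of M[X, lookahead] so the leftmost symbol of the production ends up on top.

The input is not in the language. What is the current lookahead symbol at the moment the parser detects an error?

$

      Stack    Input        Action
   1  $ S      g d g d g $  expand S → Q
   2  $ Q      g d g d g $  expand Q → g d Q
   3  $ Q d g  g d g d g $  match g
   4  $ Q d    d g d g $    match d
   5  $ Q      g d g $      expand Q → g d Q
   6  $ Q d g  g d g $      match g
   7  $ Q d    d g $        match d
   8  $ Q      g $          expand Q → g d Q
   9  $ Q d g  g $          match g
  10  $ Q d    $            error: top is terminal d but lookahead is $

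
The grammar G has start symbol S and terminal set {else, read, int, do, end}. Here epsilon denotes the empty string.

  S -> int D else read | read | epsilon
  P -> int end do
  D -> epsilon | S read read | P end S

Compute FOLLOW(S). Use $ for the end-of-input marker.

{$, else, read}

FIRST(S) = {epsilon, int, read}
FIRST(P) = {int}
FIRST(D) = {epsilon, int, read}  (via S read read, P end S)
FOLLOW(S) includes $ since S is the start symbol.
FOLLOW(P): in D->P end S, P is followed by end S with FIRST {end}. Thus FOLLOW(P) = {end}.
FOLLOW(D): in S->int D else read, D is followed by else read with FIRST {else}. Thus FOLLOW(D) = {else}.
FOLLOW(S): in D->S read read, S is followed by read read with FIRST {read}; in D->P end S, the suffix after S is empty, so FOLLOW(S) ⊇ FOLLOW(D) = {else}. Thus FOLLOW(S) = {$, else, read}.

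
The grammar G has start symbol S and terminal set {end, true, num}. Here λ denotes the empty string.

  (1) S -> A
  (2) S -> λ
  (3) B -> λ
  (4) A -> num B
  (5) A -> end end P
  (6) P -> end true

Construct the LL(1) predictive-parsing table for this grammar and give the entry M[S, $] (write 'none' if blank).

S -> λ

FIRST(B) = {λ}
FIRST(A) = {end, num}
FIRST(P) = {end}
FIRST(S) = {λ, end, num}  (via A)
FOLLOW(S) includes $ since S is the start symbol.
FOLLOW(S): S appears on no right-hand side. Thus FOLLOW(S) = {$}.
For S -> A: FIRST(A) = {end, num}, so it goes in M[S, t] for t ∈ {end, num}.
For S -> λ: FIRST(λ) = {λ}, so it goes in M[S, t] for t ∈ {}; since λ ∈ FIRST, also for every t ∈ FOLLOW(S) = {$}.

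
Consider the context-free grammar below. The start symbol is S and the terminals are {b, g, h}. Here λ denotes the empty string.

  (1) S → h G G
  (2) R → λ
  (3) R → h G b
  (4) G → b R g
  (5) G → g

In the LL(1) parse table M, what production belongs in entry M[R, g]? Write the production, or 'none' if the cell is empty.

R → λ

FIRST(S): from S→h G G we get {h}. So FIRST(S) = {h}.
FIRST(R): from R→λ we get {λ}; from R→h G b we get {h}. So FIRST(R) = {λ, h}.
FIRST(G): from G→b R g we get {b}; from G→g we get {g}. So FIRST(G) = {b, g}.
FOLLOW(S) includes $ since S is the start symbol.
FOLLOW(R): in G→b R g, R is followed by g with FIRST {g}. Thus FOLLOW(R) = {g}.
For R → λ: FIRST(λ) = {λ}, so it goes in M[R, t] for t ∈ {}; since λ ∈ FIRST, also for every t ∈ FOLLOW(R) = {g}.
For R → h G b: FIRST(h G b) = {h}, so it goes in M[R, t] for t ∈ {h}.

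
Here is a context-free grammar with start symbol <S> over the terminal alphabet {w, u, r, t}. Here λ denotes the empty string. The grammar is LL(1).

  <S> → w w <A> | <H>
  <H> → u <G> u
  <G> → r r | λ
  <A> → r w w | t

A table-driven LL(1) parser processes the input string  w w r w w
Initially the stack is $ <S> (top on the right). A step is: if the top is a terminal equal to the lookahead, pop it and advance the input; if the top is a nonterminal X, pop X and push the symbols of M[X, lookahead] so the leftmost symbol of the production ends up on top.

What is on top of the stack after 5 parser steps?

w

     Stack      Input        Action
  1  $ <S>      w w r w w $  expand <S> → w w <A>
  2  $ <A> w w  w w r w w $  match w
  3  $ <A> w    w r w w $    match w
  4  $ <A>      r w w $      expand <A> → r w w
  5  $ w w r    r w w $      match r
Stack after step 5: $ w w (top = w).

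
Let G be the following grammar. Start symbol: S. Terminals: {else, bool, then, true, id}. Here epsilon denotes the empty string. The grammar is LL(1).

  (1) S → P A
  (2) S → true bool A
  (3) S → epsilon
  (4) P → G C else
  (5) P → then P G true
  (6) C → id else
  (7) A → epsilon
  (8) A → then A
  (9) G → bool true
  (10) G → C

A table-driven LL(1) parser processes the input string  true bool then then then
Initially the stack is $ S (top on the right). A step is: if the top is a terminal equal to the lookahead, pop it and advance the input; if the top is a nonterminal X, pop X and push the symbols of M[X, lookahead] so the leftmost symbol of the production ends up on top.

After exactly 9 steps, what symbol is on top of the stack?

A

     Stack          Input                       Action
  1  $ S            true bool then then then $  expand S → true bool A
  2  $ A bool true  true bool then then then $  match true
  3  $ A bool       bool then then then $       match bool
  4  $ A            then then then $            expand A → then A
  5  $ A then       then then then $            match then
  6  $ A            then then $                 expand A → then A
  7  $ A then       then then $                 match then
  8  $ A            then $                      expand A → then A
  9  $ A then       then $                      match then
Stack after step 9: $ A (top = A).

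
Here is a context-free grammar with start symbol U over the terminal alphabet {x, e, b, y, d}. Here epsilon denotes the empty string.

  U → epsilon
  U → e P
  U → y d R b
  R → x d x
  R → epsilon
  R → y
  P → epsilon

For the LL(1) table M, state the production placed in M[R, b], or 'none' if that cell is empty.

FIRST(U): from U→epsilon we get {epsilon}; from U→e P we get {e}; from U→y d R b we get {y}. So FIRST(U) = {epsilon, e, y}.
FIRST(R): from R→x d x we get {x}; from R→epsilon we get {epsilon}; from R→y we get {y}. So FIRST(R) = {epsilon, x, y}.
FIRST(P): from P→epsilon we get {epsilon}. So FIRST(P) = {epsilon}.
FOLLOW(U) includes $ since U is the start symbol.
FOLLOW(R): in U→y d R b, R is followed by b with FIRST {b}. Thus FOLLOW(R) = {b}.
For R → x d x: FIRST(x d x) = {x}, so it goes in M[R, t] for t ∈ {x}.
For R → epsilon: FIRST(epsilon) = {epsilon}, so it goes in M[R, t] for t ∈ {}; since epsilon ∈ FIRST, also for every t ∈ FOLLOW(R) = {b}.
For R → y: FIRST(y) = {y}, so it goes in M[R, t] for t ∈ {y}.

R → epsilon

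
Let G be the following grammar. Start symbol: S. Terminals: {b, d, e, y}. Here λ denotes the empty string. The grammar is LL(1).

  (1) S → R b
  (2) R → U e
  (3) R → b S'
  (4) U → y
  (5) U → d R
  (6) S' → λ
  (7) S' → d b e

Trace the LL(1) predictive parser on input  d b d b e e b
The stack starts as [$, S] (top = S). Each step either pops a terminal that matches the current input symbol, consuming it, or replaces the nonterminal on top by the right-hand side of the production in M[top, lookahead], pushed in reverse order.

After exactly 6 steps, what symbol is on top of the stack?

     Stack       Input            Action
  1  $ S         d b d b e e b $  expand S → R b
  2  $ b R       d b d b e e b $  expand R → U e
  3  $ b e U     d b d b e e b $  expand U → d R
  4  $ b e R d   d b d b e e b $  match d
  5  $ b e R     b d b e e b $    expand R → b S'
  6  $ b e S' b  b d b e e b $    match b
Stack after step 6: $ b e S' (top = S').

S'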